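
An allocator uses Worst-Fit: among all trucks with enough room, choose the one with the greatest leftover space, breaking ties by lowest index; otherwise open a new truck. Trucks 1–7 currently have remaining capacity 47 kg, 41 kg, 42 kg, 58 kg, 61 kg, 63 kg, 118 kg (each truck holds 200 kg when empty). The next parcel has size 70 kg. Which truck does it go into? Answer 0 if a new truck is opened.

7

Trucks with room: truck 7 (118 kg).
Most room is truck 7 with 118 kg free.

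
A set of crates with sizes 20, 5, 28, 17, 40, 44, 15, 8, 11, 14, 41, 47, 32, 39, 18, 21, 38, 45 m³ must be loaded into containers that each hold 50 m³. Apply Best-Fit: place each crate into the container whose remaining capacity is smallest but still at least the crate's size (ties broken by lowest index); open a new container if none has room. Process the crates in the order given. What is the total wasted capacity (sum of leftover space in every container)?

67

20 m³ → container 1 (remaining 30 m³)
5 m³ → container 1 (remaining 25 m³)
28 m³ → container 2 (remaining 22 m³)
17 m³ → container 2 (remaining 5 m³)
40 m³ → container 3 (remaining 10 m³)
44 m³ → container 4 (remaining 6 m³)
15 m³ → container 1 (remaining 10 m³)
8 m³ → container 1 (remaining 2 m³)
11 m³ → container 5 (remaining 39 m³)
14 m³ → container 5 (remaining 25 m³)
41 m³ → container 6 (remaining 9 m³)
47 m³ → container 7 (remaining 3 m³)
32 m³ → container 8 (remaining 18 m³)
39 m³ → container 9 (remaining 11 m³)
18 m³ → container 8 (remaining 0 m³)
21 m³ → container 5 (remaining 4 m³)
38 m³ → container 10 (remaining 12 m³)
45 m³ → container 11 (remaining 5 m³)
11 containers × 50 m³ = 550 m³; used 483 m³; unused 67 m³.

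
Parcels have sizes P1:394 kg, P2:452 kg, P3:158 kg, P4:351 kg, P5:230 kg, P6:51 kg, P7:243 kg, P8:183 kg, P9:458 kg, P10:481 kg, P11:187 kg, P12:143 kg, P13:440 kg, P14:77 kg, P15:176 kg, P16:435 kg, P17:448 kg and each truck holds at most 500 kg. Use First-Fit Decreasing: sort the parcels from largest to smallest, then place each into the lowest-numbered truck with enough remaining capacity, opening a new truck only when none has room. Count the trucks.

11 trucks

Sorted descending: 481, 458, 452, 448, 440, 435, 394, 351, 243, 230, 187, 183, 176, 158, 143, 77, 51.
Put 481 kg in truck 1; 19 kg remain.
Put 458 kg in truck 2; 42 kg remain.
Put 452 kg in truck 3; 48 kg remain.
Put 448 kg in truck 4; 52 kg remain.
Put 440 kg in truck 5; 60 kg remain.
Put 435 kg in truck 6; 65 kg remain.
Put 394 kg in truck 7; 106 kg remain.
Put 351 kg in truck 8; 149 kg remain.
Put 243 kg in truck 9; 257 kg remain.
Put 230 kg in truck 9; 27 kg remain.
Put 187 kg in truck 10; 313 kg remain.
Put 183 kg in truck 10; 130 kg remain.
Put 176 kg in truck 11; 324 kg remain.
Put 158 kg in truck 11; 166 kg remain.
Put 143 kg in truck 8; 6 kg remain.
Put 77 kg in truck 7; 29 kg remain.
Put 51 kg in truck 4; 1 kg remain.
Final trucks: [481] [458] [452] [448,51] [440] [435] [394,77] [351,143] [243,230] [187,183] [176,158].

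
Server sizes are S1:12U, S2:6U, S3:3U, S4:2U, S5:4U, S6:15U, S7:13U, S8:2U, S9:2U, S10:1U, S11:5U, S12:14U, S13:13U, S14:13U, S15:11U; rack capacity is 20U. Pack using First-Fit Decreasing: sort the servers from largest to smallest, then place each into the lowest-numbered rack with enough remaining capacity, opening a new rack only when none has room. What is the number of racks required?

Sorted descending: 15, 14, 13, 13, 13, 12, 11, 6, 5, 4, 3, 2, 2, 2, 1.
rack 1: place 15U, 5U left
rack 2: place 14U, 6U left
rack 3: place 13U, 7U left
rack 4: place 13U, 7U left
rack 5: place 13U, 7U left
rack 6: place 12U, 8U left
rack 7: place 11U, 9U left
rack 2: place 6U, 0U left
rack 1: place 5U, 0U left
rack 3: place 4U, 3U left
rack 3: place 3U, 0U left
rack 4: place 2U, 5U left
rack 4: place 2U, 3U left
rack 4: place 2U, 1U left
rack 4: place 1U, 0U left

7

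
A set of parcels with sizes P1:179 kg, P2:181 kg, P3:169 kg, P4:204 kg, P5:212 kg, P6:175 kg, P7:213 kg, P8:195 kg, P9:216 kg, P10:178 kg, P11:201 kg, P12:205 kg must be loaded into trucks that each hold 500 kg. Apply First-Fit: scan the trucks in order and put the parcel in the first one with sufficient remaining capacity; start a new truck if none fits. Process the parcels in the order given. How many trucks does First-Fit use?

6 trucks

truck 1: place P1 (179 kg), 321 kg left
truck 1: place P2 (181 kg), 140 kg left
truck 2: place P3 (169 kg), 331 kg left
truck 2: place P4 (204 kg), 127 kg left
truck 3: place P5 (212 kg), 288 kg left
truck 3: place P6 (175 kg), 113 kg left
truck 4: place P7 (213 kg), 287 kg left
truck 4: place P8 (195 kg), 92 kg left
truck 5: place P9 (216 kg), 284 kg left
truck 5: place P10 (178 kg), 106 kg left
truck 6: place P11 (201 kg), 299 kg left
truck 6: place P12 (205 kg), 94 kg left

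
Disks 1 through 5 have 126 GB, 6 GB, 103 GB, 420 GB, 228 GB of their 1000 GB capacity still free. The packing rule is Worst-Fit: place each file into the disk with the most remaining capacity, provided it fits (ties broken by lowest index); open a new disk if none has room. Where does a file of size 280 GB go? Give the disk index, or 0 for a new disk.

4

Disks with room: disk 4 (420 GB).
Most room is disk 4 with 420 GB free.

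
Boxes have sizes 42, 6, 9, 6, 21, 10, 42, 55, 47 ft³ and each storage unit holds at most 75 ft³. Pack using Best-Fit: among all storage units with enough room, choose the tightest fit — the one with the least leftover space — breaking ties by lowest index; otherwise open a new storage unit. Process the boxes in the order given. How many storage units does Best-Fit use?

Put 42 ft³ in storage unit 1; 33 ft³ remain.
Put 6 ft³ in storage unit 1; 27 ft³ remain.
Put 9 ft³ in storage unit 1; 18 ft³ remain.
Put 6 ft³ in storage unit 1; 12 ft³ remain.
Put 21 ft³ in storage unit 2; 54 ft³ remain.
Put 10 ft³ in storage unit 1; 2 ft³ remain.
Put 42 ft³ in storage unit 2; 12 ft³ remain.
Put 55 ft³ in storage unit 3; 20 ft³ remain.
Put 47 ft³ in storage unit 4; 28 ft³ remain.

4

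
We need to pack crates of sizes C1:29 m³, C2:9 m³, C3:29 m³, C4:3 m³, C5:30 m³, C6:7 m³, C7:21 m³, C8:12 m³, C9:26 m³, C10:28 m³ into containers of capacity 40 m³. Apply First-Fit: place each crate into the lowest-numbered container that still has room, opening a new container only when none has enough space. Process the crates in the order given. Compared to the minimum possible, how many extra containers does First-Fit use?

0

First-Fit: [29,9] [29,3,7] [30] [21,12] [26] [28] → 6 containers.
6 crates exceed 20 m³ (half the capacity), and no two of those can share a container, so at least 6 containers are needed.
So 6 is already optimal.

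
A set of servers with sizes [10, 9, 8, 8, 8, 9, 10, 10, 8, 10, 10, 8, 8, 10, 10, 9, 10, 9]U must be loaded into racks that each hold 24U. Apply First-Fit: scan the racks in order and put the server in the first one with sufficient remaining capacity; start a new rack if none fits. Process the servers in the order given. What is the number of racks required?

Put 10U in rack 1; 14U remain.
Put 9U in rack 1; 5U remain.
Put 8U in rack 2; 16U remain.
Put 8U in rack 2; 8U remain.
Put 8U in rack 2; 0U remain.
Put 9U in rack 3; 15U remain.
Put 10U in rack 3; 5U remain.
Put 10U in rack 4; 14U remain.
Put 8U in rack 4; 6U remain.
Put 10U in rack 5; 14U remain.
Put 10U in rack 5; 4U remain.
Put 8U in rack 6; 16U remain.
Put 8U in rack 6; 8U remain.
Put 10U in rack 7; 14U remain.
Put 10U in rack 7; 4U remain.
Put 9U in rack 8; 15U remain.
Put 10U in rack 8; 5U remain.
Put 9U in rack 9; 15U remain.

9 racks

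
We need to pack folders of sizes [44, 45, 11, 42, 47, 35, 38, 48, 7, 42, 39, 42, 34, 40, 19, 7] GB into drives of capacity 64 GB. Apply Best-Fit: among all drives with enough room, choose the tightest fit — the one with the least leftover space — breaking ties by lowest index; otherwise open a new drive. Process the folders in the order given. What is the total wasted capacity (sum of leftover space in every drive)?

Put 44 GB in drive 1; 20 GB remain.
Put 45 GB in drive 2; 19 GB remain.
Put 11 GB in drive 2; 8 GB remain.
Put 42 GB in drive 3; 22 GB remain.
Put 47 GB in drive 4; 17 GB remain.
Put 35 GB in drive 5; 29 GB remain.
Put 38 GB in drive 6; 26 GB remain.
Put 48 GB in drive 7; 16 GB remain.
Put 7 GB in drive 2; 1 GB remain.
Put 42 GB in drive 8; 22 GB remain.
Put 39 GB in drive 9; 25 GB remain.
Put 42 GB in drive 10; 22 GB remain.
Put 34 GB in drive 11; 30 GB remain.
Put 40 GB in drive 12; 24 GB remain.
Put 19 GB in drive 1; 1 GB remain.
Put 7 GB in drive 7; 9 GB remain.
12 drives × 64 GB = 768 GB; used 540 GB; unused 228 GB.

228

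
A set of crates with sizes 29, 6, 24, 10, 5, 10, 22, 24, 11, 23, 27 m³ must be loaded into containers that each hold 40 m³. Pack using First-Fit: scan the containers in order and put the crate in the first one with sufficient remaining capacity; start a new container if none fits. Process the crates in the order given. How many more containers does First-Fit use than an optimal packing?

0

First-Fit: [29,6,5] [24,10] [10,22] [24,11] [23] [27] → 6 containers.
6 crates exceed 20 m³ (half the capacity), and no two of those can share a container, so at least 6 containers are needed.
So 6 is already optimal.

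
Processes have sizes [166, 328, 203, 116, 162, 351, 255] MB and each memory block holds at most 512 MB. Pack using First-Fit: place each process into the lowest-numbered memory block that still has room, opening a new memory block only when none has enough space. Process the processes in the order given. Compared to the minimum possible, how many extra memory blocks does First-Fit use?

First-Fit: [166,328] [203,116,162] [351] [255] → 4 memory blocks.
Total size 1581 MB; any packing needs at least ⌈1581/512⌉ = 4 memory blocks.
So 4 is already optimal.

0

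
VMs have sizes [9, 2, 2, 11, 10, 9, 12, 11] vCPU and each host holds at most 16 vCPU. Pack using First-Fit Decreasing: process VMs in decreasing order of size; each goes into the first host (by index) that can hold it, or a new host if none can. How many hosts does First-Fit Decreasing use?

Sorted descending: 12, 11, 11, 10, 9, 9, 2, 2.
host 1: place 12 vCPU, 4 vCPU left
host 2: place 11 vCPU, 5 vCPU left
host 3: place 11 vCPU, 5 vCPU left
host 4: place 10 vCPU, 6 vCPU left
host 5: place 9 vCPU, 7 vCPU left
host 6: place 9 vCPU, 7 vCPU left
host 1: place 2 vCPU, 2 vCPU left
host 1: place 2 vCPU, 0 vCPU left
Final hosts: [12,2,2] [11] [11] [10] [9] [9].

6 hosts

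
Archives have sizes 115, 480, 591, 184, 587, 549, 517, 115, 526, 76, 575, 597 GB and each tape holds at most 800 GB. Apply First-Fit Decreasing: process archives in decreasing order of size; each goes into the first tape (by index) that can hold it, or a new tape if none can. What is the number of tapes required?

8

Sorted descending: 597, 591, 587, 575, 549, 526, 517, 480, 184, 115, 115, 76.
tape 1: place 597 GB, 203 GB left
tape 2: place 591 GB, 209 GB left
tape 3: place 587 GB, 213 GB left
tape 4: place 575 GB, 225 GB left
tape 5: place 549 GB, 251 GB left
tape 6: place 526 GB, 274 GB left
tape 7: place 517 GB, 283 GB left
tape 8: place 480 GB, 320 GB left
tape 1: place 184 GB, 19 GB left
tape 2: place 115 GB, 94 GB left
tape 3: place 115 GB, 98 GB left
tape 2: place 76 GB, 18 GB left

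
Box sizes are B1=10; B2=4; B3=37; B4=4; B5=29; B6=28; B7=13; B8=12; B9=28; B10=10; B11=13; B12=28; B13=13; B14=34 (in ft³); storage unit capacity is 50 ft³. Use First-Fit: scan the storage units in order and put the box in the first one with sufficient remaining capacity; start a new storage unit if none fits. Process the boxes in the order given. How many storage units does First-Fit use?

6

Put B1 (10 ft³) in storage unit 1; 40 ft³ remain.
Put B2 (4 ft³) in storage unit 1; 36 ft³ remain.
Put B3 (37 ft³) in storage unit 2; 13 ft³ remain.
Put B4 (4 ft³) in storage unit 1; 32 ft³ remain.
Put B5 (29 ft³) in storage unit 1; 3 ft³ remain.
Put B6 (28 ft³) in storage unit 3; 22 ft³ remain.
Put B7 (13 ft³) in storage unit 2; 0 ft³ remain.
Put B8 (12 ft³) in storage unit 3; 10 ft³ remain.
Put B9 (28 ft³) in storage unit 4; 22 ft³ remain.
Put B10 (10 ft³) in storage unit 3; 0 ft³ remain.
Put B11 (13 ft³) in storage unit 4; 9 ft³ remain.
Put B12 (28 ft³) in storage unit 5; 22 ft³ remain.
Put B13 (13 ft³) in storage unit 5; 9 ft³ remain.
Put B14 (34 ft³) in storage unit 6; 16 ft³ remain.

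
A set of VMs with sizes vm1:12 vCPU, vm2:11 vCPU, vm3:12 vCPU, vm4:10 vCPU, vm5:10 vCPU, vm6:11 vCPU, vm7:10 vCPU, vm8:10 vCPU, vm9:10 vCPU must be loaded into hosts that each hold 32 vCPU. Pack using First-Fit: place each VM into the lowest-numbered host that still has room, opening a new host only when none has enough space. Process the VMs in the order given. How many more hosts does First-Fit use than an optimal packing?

1

First-Fit: [12,11] [12,10,10] [11,10,10] [10] → 4 hosts.
Total size 96 vCPU; any packing needs at least ⌈96/32⌉ = 3 hosts.
An optimal packing achieves that bound: [12,10,10] [12,10,10] [11,11,10] → 3 hosts.
Excess: 4 − 3 = 1.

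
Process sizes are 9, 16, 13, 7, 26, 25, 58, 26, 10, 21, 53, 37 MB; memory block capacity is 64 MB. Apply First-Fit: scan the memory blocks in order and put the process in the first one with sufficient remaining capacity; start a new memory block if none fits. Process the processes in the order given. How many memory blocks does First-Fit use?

9 MB → memory block 1 (remaining 55 MB)
16 MB → memory block 1 (remaining 39 MB)
13 MB → memory block 1 (remaining 26 MB)
7 MB → memory block 1 (remaining 19 MB)
26 MB → memory block 2 (remaining 38 MB)
25 MB → memory block 2 (remaining 13 MB)
58 MB → memory block 3 (remaining 6 MB)
26 MB → memory block 4 (remaining 38 MB)
10 MB → memory block 1 (remaining 9 MB)
21 MB → memory block 4 (remaining 17 MB)
53 MB → memory block 5 (remaining 11 MB)
37 MB → memory block 6 (remaining 27 MB)

6 memory blocks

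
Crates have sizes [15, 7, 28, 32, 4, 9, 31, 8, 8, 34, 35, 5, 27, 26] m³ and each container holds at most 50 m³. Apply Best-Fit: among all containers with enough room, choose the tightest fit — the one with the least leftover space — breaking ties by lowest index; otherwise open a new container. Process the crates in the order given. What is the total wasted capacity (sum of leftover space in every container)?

81

Put 15 m³ in container 1; 35 m³ remain.
Put 7 m³ in container 1; 28 m³ remain.
Put 28 m³ in container 1; 0 m³ remain.
Put 32 m³ in container 2; 18 m³ remain.
Put 4 m³ in container 2; 14 m³ remain.
Put 9 m³ in container 2; 5 m³ remain.
Put 31 m³ in container 3; 19 m³ remain.
Put 8 m³ in container 3; 11 m³ remain.
Put 8 m³ in container 3; 3 m³ remain.
Put 34 m³ in container 4; 16 m³ remain.
Put 35 m³ in container 5; 15 m³ remain.
Put 5 m³ in container 2; 0 m³ remain.
Put 27 m³ in container 6; 23 m³ remain.
Put 26 m³ in container 7; 24 m³ remain.
7 containers × 50 m³ = 350 m³; used 269 m³; unused 81 m³.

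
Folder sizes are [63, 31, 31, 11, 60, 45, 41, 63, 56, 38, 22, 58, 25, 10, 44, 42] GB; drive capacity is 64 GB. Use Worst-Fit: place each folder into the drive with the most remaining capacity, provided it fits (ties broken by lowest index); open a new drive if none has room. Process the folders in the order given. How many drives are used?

12

Put 63 GB in drive 1; 1 GB remain.
Put 31 GB in drive 2; 33 GB remain.
Put 31 GB in drive 2; 2 GB remain.
Put 11 GB in drive 3; 53 GB remain.
Put 60 GB in drive 4; 4 GB remain.
Put 45 GB in drive 3; 8 GB remain.
Put 41 GB in drive 5; 23 GB remain.
Put 63 GB in drive 6; 1 GB remain.
Put 56 GB in drive 7; 8 GB remain.
Put 38 GB in drive 8; 26 GB remain.
Put 22 GB in drive 8; 4 GB remain.
Put 58 GB in drive 9; 6 GB remain.
Put 25 GB in drive 10; 39 GB remain.
Put 10 GB in drive 10; 29 GB remain.
Put 44 GB in drive 11; 20 GB remain.
Put 42 GB in drive 12; 22 GB remain.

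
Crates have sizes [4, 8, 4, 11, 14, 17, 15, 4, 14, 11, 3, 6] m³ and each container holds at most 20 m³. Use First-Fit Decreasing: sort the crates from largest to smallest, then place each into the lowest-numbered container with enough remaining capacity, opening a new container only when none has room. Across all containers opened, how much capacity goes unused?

9

Sorted descending: 17, 15, 14, 14, 11, 11, 8, 6, 4, 4, 4, 3.
container 1: place 17 m³, 3 m³ left
container 2: place 15 m³, 5 m³ left
container 3: place 14 m³, 6 m³ left
container 4: place 14 m³, 6 m³ left
container 5: place 11 m³, 9 m³ left
container 6: place 11 m³, 9 m³ left
container 5: place 8 m³, 1 m³ left
container 3: place 6 m³, 0 m³ left
container 2: place 4 m³, 1 m³ left
container 4: place 4 m³, 2 m³ left
container 6: place 4 m³, 5 m³ left
container 1: place 3 m³, 0 m³ left
6 containers × 20 m³ = 120 m³; used 111 m³; unused 9 m³.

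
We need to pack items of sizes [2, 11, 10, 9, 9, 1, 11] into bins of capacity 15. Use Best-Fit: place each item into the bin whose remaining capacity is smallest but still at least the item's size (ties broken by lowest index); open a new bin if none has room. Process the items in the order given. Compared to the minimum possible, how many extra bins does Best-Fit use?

0

Best-Fit: [2,11,1] [10] [9] [9] [11] → 5 bins.
5 items exceed 7.5 (half the capacity), and no two of those can share a bin, so at least 5 bins are needed.
So 5 is already optimal.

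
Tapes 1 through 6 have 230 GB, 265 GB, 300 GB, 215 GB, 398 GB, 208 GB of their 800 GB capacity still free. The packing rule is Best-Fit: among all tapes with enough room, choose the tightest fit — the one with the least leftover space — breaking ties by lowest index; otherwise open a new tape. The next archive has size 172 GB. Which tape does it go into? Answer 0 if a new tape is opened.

6

Tapes with room: tape 1 (230 GB), tape 2 (265 GB), tape 3 (300 GB), tape 4 (215 GB), tape 5 (398 GB), tape 6 (208 GB).
Tightest fit is tape 6 with 208 GB free.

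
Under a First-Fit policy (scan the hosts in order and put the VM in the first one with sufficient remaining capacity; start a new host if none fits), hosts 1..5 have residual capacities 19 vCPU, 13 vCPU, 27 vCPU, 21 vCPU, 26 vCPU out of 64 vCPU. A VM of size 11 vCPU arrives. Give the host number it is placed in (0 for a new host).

1

Hosts with room: host 1 (19 vCPU), host 2 (13 vCPU), host 3 (27 vCPU), host 4 (21 vCPU), host 5 (26 vCPU).
The first with room is host 1.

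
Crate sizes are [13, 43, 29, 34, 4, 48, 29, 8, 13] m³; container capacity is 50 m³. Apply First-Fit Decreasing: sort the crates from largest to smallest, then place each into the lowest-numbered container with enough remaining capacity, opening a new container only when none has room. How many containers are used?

Sorted descending: 48, 43, 34, 29, 29, 13, 13, 8, 4.
container 1: place 48 m³, 2 m³ left
container 2: place 43 m³, 7 m³ left
container 3: place 34 m³, 16 m³ left
container 4: place 29 m³, 21 m³ left
container 5: place 29 m³, 21 m³ left
container 3: place 13 m³, 3 m³ left
container 4: place 13 m³, 8 m³ left
container 4: place 8 m³, 0 m³ left
container 2: place 4 m³, 3 m³ left
Final containers: [48] [43,4] [34,13] [29,13,8] [29].

5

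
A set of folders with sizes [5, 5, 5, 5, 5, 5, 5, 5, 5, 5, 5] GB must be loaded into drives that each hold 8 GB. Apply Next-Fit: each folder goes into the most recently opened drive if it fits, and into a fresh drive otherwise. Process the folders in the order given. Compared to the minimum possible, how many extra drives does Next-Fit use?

0

Next-Fit: [5] [5] [5] [5] [5] [5] [5] [5] [5] [5] [5] → 11 drives.
11 folders exceed 4 GB (half the capacity), and no two of those can share a drive, so at least 11 drives are needed.
So 11 is already optimal.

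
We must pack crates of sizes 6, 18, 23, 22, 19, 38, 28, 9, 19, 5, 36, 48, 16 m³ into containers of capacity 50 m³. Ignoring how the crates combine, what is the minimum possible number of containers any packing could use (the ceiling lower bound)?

Total size = 6 + 18 + 23 + 22 + 19 + 38 + 28 + 9 + 19 + 5 + 36 + 48 + 16 = 287 m³.
⌈287 / 50⌉ = 6.

6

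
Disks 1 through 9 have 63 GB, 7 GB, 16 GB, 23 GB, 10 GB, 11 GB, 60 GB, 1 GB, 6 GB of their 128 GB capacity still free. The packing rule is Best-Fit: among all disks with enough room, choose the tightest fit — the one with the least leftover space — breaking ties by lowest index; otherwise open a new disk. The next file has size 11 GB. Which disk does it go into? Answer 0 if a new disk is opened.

Disks with room: disk 1 (63 GB), disk 3 (16 GB), disk 4 (23 GB), disk 6 (11 GB), disk 7 (60 GB).
Tightest fit is disk 6 with 11 GB free.

6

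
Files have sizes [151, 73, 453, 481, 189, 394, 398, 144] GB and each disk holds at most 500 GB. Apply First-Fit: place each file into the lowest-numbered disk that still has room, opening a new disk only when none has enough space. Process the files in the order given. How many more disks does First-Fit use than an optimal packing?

First-Fit: [151,73,189] [453] [481] [394] [398] [144] → 6 disks.
Total size 2283 GB; any packing needs at least ⌈2283/500⌉ = 5 disks.
An optimal packing achieves that bound: [481] [453] [398,73] [394] [189,151,144] → 5 disks.
Excess: 6 − 5 = 1.

1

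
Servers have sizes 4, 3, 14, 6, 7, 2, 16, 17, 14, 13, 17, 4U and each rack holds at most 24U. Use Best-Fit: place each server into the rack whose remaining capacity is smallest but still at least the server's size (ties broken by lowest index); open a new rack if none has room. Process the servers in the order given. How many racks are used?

4U → rack 1 (remaining 20U)
3U → rack 1 (remaining 17U)
14U → rack 1 (remaining 3U)
6U → rack 2 (remaining 18U)
7U → rack 2 (remaining 11U)
2U → rack 1 (remaining 1U)
16U → rack 3 (remaining 8U)
17U → rack 4 (remaining 7U)
14U → rack 5 (remaining 10U)
13U → rack 6 (remaining 11U)
17U → rack 7 (remaining 7U)
4U → rack 4 (remaining 3U)
Final racks: [4,3,14,2] [6,7] [16] [17,4] [14] [13] [17].

7 racks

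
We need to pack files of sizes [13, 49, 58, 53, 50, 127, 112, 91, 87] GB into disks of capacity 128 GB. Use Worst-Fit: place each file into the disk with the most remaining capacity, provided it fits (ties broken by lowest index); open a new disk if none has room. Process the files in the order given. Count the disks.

6 disks

13 GB → disk 1 (remaining 115 GB)
49 GB → disk 1 (remaining 66 GB)
58 GB → disk 1 (remaining 8 GB)
53 GB → disk 2 (remaining 75 GB)
50 GB → disk 2 (remaining 25 GB)
127 GB → disk 3 (remaining 1 GB)
112 GB → disk 4 (remaining 16 GB)
91 GB → disk 5 (remaining 37 GB)
87 GB → disk 6 (remaining 41 GB)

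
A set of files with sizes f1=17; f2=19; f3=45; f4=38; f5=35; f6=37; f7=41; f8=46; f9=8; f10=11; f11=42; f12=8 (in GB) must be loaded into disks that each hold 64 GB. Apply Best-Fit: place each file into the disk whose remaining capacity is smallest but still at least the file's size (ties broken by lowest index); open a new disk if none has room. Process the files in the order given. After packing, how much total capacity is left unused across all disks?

Put f1 (17 GB) in disk 1; 47 GB remain.
Put f2 (19 GB) in disk 1; 28 GB remain.
Put f3 (45 GB) in disk 2; 19 GB remain.
Put f4 (38 GB) in disk 3; 26 GB remain.
Put f5 (35 GB) in disk 4; 29 GB remain.
Put f6 (37 GB) in disk 5; 27 GB remain.
Put f7 (41 GB) in disk 6; 23 GB remain.
Put f8 (46 GB) in disk 7; 18 GB remain.
Put f9 (8 GB) in disk 7; 10 GB remain.
Put f10 (11 GB) in disk 2; 8 GB remain.
Put f11 (42 GB) in disk 8; 22 GB remain.
Put f12 (8 GB) in disk 2; 0 GB remain.
8 disks × 64 GB = 512 GB; used 347 GB; unused 165 GB.

165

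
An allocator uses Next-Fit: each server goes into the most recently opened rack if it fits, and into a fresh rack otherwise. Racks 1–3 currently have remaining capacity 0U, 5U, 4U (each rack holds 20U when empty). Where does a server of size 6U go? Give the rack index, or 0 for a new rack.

0

Next-Fit only looks at rack 3, which has 4U free.
6U does not fit, so a new rack is opened.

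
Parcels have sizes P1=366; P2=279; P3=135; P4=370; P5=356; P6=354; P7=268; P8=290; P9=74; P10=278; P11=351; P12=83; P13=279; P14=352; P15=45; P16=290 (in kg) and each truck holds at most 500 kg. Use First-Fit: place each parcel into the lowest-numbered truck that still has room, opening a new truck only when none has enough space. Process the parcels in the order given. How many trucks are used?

12

Put P1 (366 kg) in truck 1; 134 kg remain.
Put P2 (279 kg) in truck 2; 221 kg remain.
Put P3 (135 kg) in truck 2; 86 kg remain.
Put P4 (370 kg) in truck 3; 130 kg remain.
Put P5 (356 kg) in truck 4; 144 kg remain.
Put P6 (354 kg) in truck 5; 146 kg remain.
Put P7 (268 kg) in truck 6; 232 kg remain.
Put P8 (290 kg) in truck 7; 210 kg remain.
Put P9 (74 kg) in truck 1; 60 kg remain.
Put P10 (278 kg) in truck 8; 222 kg remain.
Put P11 (351 kg) in truck 9; 149 kg remain.
Put P12 (83 kg) in truck 2; 3 kg remain.
Put P13 (279 kg) in truck 10; 221 kg remain.
Put P14 (352 kg) in truck 11; 148 kg remain.
Put P15 (45 kg) in truck 1; 15 kg remain.
Put P16 (290 kg) in truck 12; 210 kg remain.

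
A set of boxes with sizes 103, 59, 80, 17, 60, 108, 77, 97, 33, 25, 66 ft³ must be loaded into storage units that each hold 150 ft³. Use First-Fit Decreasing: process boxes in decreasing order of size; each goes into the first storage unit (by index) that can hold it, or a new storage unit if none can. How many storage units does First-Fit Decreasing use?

Sorted descending: 108, 103, 97, 80, 77, 66, 60, 59, 33, 25, 17.
108 ft³ → storage unit 1 (remaining 42 ft³)
103 ft³ → storage unit 2 (remaining 47 ft³)
97 ft³ → storage unit 3 (remaining 53 ft³)
80 ft³ → storage unit 4 (remaining 70 ft³)
77 ft³ → storage unit 5 (remaining 73 ft³)
66 ft³ → storage unit 4 (remaining 4 ft³)
60 ft³ → storage unit 5 (remaining 13 ft³)
59 ft³ → storage unit 6 (remaining 91 ft³)
33 ft³ → storage unit 1 (remaining 9 ft³)
25 ft³ → storage unit 2 (remaining 22 ft³)
17 ft³ → storage unit 2 (remaining 5 ft³)

6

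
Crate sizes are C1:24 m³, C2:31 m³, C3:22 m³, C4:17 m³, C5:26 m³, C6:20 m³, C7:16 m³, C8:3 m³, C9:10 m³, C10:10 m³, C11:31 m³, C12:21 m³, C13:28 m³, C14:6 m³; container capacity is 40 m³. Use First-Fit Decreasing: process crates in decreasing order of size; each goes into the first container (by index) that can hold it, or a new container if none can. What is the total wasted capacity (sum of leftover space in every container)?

55

Sorted descending: 31, 31, 28, 26, 24, 22, 21, 20, 17, 16, 10, 10, 6, 3.
container 1: place 31 m³, 9 m³ left
container 2: place 31 m³, 9 m³ left
container 3: place 28 m³, 12 m³ left
container 4: place 26 m³, 14 m³ left
container 5: place 24 m³, 16 m³ left
container 6: place 22 m³, 18 m³ left
container 7: place 21 m³, 19 m³ left
container 8: place 20 m³, 20 m³ left
container 6: place 17 m³, 1 m³ left
container 5: place 16 m³, 0 m³ left
container 3: place 10 m³, 2 m³ left
container 4: place 10 m³, 4 m³ left
container 1: place 6 m³, 3 m³ left
container 1: place 3 m³, 0 m³ left
8 containers × 40 m³ = 320 m³; used 265 m³; unused 55 m³.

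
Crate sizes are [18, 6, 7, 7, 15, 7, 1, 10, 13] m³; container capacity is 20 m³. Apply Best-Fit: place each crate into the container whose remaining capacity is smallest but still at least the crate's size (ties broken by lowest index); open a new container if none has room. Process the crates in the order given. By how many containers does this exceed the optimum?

Best-Fit: [18,1] [6,7,7] [15] [7,10] [13] → 5 containers.
Total size 84 m³; any packing needs at least ⌈84/20⌉ = 5 containers.
So 5 is already optimal.

0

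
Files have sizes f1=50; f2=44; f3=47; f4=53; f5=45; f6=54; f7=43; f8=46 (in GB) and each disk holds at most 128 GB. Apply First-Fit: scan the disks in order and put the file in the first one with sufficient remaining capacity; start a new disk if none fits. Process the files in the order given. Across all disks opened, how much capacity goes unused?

disk 1: place f1 (50 GB), 78 GB left
disk 1: place f2 (44 GB), 34 GB left
disk 2: place f3 (47 GB), 81 GB left
disk 2: place f4 (53 GB), 28 GB left
disk 3: place f5 (45 GB), 83 GB left
disk 3: place f6 (54 GB), 29 GB left
disk 4: place f7 (43 GB), 85 GB left
disk 4: place f8 (46 GB), 39 GB left
4 disks × 128 GB = 512 GB; used 382 GB; unused 130 GB.

130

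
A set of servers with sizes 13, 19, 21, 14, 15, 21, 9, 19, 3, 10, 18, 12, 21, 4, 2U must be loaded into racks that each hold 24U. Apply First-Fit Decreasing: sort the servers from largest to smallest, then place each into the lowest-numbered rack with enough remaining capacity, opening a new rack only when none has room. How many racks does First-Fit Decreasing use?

Sorted descending: 21, 21, 21, 19, 19, 18, 15, 14, 13, 12, 10, 9, 4, 3, 2.
Put 21U in rack 1; 3U remain.
Put 21U in rack 2; 3U remain.
Put 21U in rack 3; 3U remain.
Put 19U in rack 4; 5U remain.
Put 19U in rack 5; 5U remain.
Put 18U in rack 6; 6U remain.
Put 15U in rack 7; 9U remain.
Put 14U in rack 8; 10U remain.
Put 13U in rack 9; 11U remain.
Put 12U in rack 10; 12U remain.
Put 10U in rack 8; 0U remain.
Put 9U in rack 7; 0U remain.
Put 4U in rack 4; 1U remain.
Put 3U in rack 1; 0U remain.
Put 2U in rack 2; 1U remain.
Final racks: [21,3] [21,2] [21] [19,4] [19] [18] [15,9] [14,10] [13] [12].

10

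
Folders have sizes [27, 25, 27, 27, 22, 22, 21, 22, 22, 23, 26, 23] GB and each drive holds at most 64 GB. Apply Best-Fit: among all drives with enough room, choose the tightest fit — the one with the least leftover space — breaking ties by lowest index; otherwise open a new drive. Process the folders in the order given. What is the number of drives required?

Put 27 GB in drive 1; 37 GB remain.
Put 25 GB in drive 1; 12 GB remain.
Put 27 GB in drive 2; 37 GB remain.
Put 27 GB in drive 2; 10 GB remain.
Put 22 GB in drive 3; 42 GB remain.
Put 22 GB in drive 3; 20 GB remain.
Put 21 GB in drive 4; 43 GB remain.
Put 22 GB in drive 4; 21 GB remain.
Put 22 GB in drive 5; 42 GB remain.
Put 23 GB in drive 5; 19 GB remain.
Put 26 GB in drive 6; 38 GB remain.
Put 23 GB in drive 6; 15 GB remain.

6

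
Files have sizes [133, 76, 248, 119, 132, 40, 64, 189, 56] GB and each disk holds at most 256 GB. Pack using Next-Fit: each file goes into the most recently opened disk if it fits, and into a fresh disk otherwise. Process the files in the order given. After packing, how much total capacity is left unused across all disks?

Put 133 GB in disk 1; 123 GB remain.
Put 76 GB in disk 1; 47 GB remain.
Put 248 GB in disk 2; 8 GB remain.
Put 119 GB in disk 3; 137 GB remain.
Put 132 GB in disk 3; 5 GB remain.
Put 40 GB in disk 4; 216 GB remain.
Put 64 GB in disk 4; 152 GB remain.
Put 189 GB in disk 5; 67 GB remain.
Put 56 GB in disk 5; 11 GB remain.
5 disks × 256 GB = 1280 GB; used 1057 GB; unused 223 GB.

223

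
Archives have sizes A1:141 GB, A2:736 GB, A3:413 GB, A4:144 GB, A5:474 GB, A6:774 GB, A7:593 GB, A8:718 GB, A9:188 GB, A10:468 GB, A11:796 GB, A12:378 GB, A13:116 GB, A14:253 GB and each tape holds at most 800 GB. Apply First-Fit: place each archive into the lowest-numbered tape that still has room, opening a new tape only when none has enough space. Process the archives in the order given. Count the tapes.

9

tape 1: place A1 (141 GB), 659 GB left
tape 2: place A2 (736 GB), 64 GB left
tape 1: place A3 (413 GB), 246 GB left
tape 1: place A4 (144 GB), 102 GB left
tape 3: place A5 (474 GB), 326 GB left
tape 4: place A6 (774 GB), 26 GB left
tape 5: place A7 (593 GB), 207 GB left
tape 6: place A8 (718 GB), 82 GB left
tape 3: place A9 (188 GB), 138 GB left
tape 7: place A10 (468 GB), 332 GB left
tape 8: place A11 (796 GB), 4 GB left
tape 9: place A12 (378 GB), 422 GB left
tape 3: place A13 (116 GB), 22 GB left
tape 7: place A14 (253 GB), 79 GB left
Final tapes: [141,413,144] [736] [474,188,116] [774] [593] [718] [468,253] [796] [378].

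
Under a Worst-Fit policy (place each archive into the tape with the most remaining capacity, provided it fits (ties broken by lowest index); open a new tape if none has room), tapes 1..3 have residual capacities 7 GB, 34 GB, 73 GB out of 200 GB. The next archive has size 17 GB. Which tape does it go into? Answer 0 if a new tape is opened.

3

Tapes with room: tape 2 (34 GB), tape 3 (73 GB).
Most room is tape 3 with 73 GB free.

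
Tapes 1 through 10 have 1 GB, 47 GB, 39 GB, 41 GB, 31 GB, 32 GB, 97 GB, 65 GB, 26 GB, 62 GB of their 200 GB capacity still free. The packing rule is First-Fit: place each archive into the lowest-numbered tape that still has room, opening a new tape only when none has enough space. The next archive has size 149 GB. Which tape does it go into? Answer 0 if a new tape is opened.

0

No tape has ≥ 149 GB free, so a new tape is opened.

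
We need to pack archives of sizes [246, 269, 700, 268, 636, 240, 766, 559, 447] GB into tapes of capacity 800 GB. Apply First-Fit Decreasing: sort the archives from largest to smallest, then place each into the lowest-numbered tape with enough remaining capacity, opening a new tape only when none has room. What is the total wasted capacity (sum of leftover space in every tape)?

Sorted descending: 766, 700, 636, 559, 447, 269, 268, 246, 240.
766 GB → tape 1 (remaining 34 GB)
700 GB → tape 2 (remaining 100 GB)
636 GB → tape 3 (remaining 164 GB)
559 GB → tape 4 (remaining 241 GB)
447 GB → tape 5 (remaining 353 GB)
269 GB → tape 5 (remaining 84 GB)
268 GB → tape 6 (remaining 532 GB)
246 GB → tape 6 (remaining 286 GB)
240 GB → tape 4 (remaining 1 GB)
6 tapes × 800 GB = 4800 GB; used 4131 GB; unused 669 GB.

669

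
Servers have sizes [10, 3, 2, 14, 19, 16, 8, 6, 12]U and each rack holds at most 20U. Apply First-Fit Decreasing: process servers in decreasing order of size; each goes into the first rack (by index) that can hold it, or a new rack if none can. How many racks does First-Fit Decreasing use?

Sorted descending: 19, 16, 14, 12, 10, 8, 6, 3, 2.
rack 1: place 19U, 1U left
rack 2: place 16U, 4U left
rack 3: place 14U, 6U left
rack 4: place 12U, 8U left
rack 5: place 10U, 10U left
rack 4: place 8U, 0U left
rack 3: place 6U, 0U left
rack 2: place 3U, 1U left
rack 5: place 2U, 8U left
Final racks: [19] [16,3] [14,6] [12,8] [10,2].

5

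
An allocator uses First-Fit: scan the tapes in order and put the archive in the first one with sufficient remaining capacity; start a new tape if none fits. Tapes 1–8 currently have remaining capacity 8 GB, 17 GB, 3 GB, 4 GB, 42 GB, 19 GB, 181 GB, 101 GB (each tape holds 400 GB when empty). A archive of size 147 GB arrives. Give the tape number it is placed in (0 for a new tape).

Tapes with room: tape 7 (181 GB).
The first with room is tape 7.

7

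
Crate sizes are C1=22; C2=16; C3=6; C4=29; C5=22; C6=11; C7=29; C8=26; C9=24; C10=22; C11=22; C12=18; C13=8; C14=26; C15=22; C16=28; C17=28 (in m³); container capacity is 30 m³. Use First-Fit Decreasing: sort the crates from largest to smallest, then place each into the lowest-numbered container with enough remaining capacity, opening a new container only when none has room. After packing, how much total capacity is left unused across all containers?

Sorted descending: 29, 29, 28, 28, 26, 26, 24, 22, 22, 22, 22, 22, 18, 16, 11, 8, 6.
Put 29 m³ in container 1; 1 m³ remain.
Put 29 m³ in container 2; 1 m³ remain.
Put 28 m³ in container 3; 2 m³ remain.
Put 28 m³ in container 4; 2 m³ remain.
Put 26 m³ in container 5; 4 m³ remain.
Put 26 m³ in container 6; 4 m³ remain.
Put 24 m³ in container 7; 6 m³ remain.
Put 22 m³ in container 8; 8 m³ remain.
Put 22 m³ in container 9; 8 m³ remain.
Put 22 m³ in container 10; 8 m³ remain.
Put 22 m³ in container 11; 8 m³ remain.
Put 22 m³ in container 12; 8 m³ remain.
Put 18 m³ in container 13; 12 m³ remain.
Put 16 m³ in container 14; 14 m³ remain.
Put 11 m³ in container 13; 1 m³ remain.
Put 8 m³ in container 8; 0 m³ remain.
Put 6 m³ in container 7; 0 m³ remain.
14 containers × 30 m³ = 420 m³; used 359 m³; unused 61 m³.

61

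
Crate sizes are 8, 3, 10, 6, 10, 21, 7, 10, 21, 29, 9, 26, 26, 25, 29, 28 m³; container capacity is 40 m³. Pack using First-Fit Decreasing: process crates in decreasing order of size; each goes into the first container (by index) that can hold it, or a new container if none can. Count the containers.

Sorted descending: 29, 29, 28, 26, 26, 25, 21, 21, 10, 10, 10, 9, 8, 7, 6, 3.
container 1: place 29 m³, 11 m³ left
container 2: place 29 m³, 11 m³ left
container 3: place 28 m³, 12 m³ left
container 4: place 26 m³, 14 m³ left
container 5: place 26 m³, 14 m³ left
container 6: place 25 m³, 15 m³ left
container 7: place 21 m³, 19 m³ left
container 8: place 21 m³, 19 m³ left
container 1: place 10 m³, 1 m³ left
container 2: place 10 m³, 1 m³ left
container 3: place 10 m³, 2 m³ left
container 4: place 9 m³, 5 m³ left
container 5: place 8 m³, 6 m³ left
container 6: place 7 m³, 8 m³ left
container 5: place 6 m³, 0 m³ left
container 4: place 3 m³, 2 m³ left

8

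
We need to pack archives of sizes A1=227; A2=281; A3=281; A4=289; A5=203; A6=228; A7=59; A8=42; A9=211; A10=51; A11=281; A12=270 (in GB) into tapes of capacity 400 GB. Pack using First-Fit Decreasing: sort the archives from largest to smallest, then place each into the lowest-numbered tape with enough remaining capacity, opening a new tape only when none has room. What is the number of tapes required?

Sorted descending: 289, 281, 281, 281, 270, 228, 227, 211, 203, 59, 51, 42.
Put 289 GB in tape 1; 111 GB remain.
Put 281 GB in tape 2; 119 GB remain.
Put 281 GB in tape 3; 119 GB remain.
Put 281 GB in tape 4; 119 GB remain.
Put 270 GB in tape 5; 130 GB remain.
Put 228 GB in tape 6; 172 GB remain.
Put 227 GB in tape 7; 173 GB remain.
Put 211 GB in tape 8; 189 GB remain.
Put 203 GB in tape 9; 197 GB remain.
Put 59 GB in tape 1; 52 GB remain.
Put 51 GB in tape 1; 1 GB remain.
Put 42 GB in tape 2; 77 GB remain.

9 tapes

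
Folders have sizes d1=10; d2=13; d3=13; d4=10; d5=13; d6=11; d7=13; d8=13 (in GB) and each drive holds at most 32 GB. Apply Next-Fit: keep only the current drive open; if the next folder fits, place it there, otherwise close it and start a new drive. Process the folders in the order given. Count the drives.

Put d1 (10 GB) in drive 1; 22 GB remain.
Put d2 (13 GB) in drive 1; 9 GB remain.
Put d3 (13 GB) in drive 2; 19 GB remain.
Put d4 (10 GB) in drive 2; 9 GB remain.
Put d5 (13 GB) in drive 3; 19 GB remain.
Put d6 (11 GB) in drive 3; 8 GB remain.
Put d7 (13 GB) in drive 4; 19 GB remain.
Put d8 (13 GB) in drive 4; 6 GB remain.

4 drives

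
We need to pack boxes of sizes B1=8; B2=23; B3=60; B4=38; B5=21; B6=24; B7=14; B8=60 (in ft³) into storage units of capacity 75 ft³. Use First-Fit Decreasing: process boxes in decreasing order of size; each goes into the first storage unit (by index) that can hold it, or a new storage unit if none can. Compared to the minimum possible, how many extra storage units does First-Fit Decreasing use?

First-Fit Decreasing: [60,14] [60,8] [38,24] [23,21] → 4 storage units.
Total size 248 ft³; any packing needs at least ⌈248/75⌉ = 4 storage units.
So 4 is already optimal.

0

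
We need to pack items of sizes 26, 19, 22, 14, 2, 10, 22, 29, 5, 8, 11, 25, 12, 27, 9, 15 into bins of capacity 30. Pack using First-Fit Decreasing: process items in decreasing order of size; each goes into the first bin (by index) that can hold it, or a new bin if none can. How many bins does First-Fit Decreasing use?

10 bins

Sorted descending: 29, 27, 26, 25, 22, 22, 19, 15, 14, 12, 11, 10, 9, 8, 5, 2.
bin 1: place 29, 1 left
bin 2: place 27, 3 left
bin 3: place 26, 4 left
bin 4: place 25, 5 left
bin 5: place 22, 8 left
bin 6: place 22, 8 left
bin 7: place 19, 11 left
bin 8: place 15, 15 left
bin 8: place 14, 1 left
bin 9: place 12, 18 left
bin 7: place 11, 0 left
bin 9: place 10, 8 left
bin 10: place 9, 21 left
bin 5: place 8, 0 left
bin 4: place 5, 0 left
bin 2: place 2, 1 left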